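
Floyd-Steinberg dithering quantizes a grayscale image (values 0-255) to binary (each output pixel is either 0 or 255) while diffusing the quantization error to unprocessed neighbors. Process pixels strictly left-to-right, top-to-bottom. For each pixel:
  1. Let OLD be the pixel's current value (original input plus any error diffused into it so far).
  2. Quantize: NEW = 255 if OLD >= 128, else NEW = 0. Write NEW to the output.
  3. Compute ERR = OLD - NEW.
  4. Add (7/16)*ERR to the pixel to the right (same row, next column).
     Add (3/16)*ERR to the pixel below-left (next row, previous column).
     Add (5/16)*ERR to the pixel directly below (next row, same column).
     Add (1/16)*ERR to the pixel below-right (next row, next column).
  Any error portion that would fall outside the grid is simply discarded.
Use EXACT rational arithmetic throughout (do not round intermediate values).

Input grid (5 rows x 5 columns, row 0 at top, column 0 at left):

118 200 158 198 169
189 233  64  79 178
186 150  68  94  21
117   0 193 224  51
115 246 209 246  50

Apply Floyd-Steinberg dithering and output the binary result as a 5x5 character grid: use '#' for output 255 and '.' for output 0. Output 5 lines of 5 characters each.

Answer: .###.
##..#
#..#.
..##.
####.

Derivation:
(0,0): OLD=118 → NEW=0, ERR=118
(0,1): OLD=2013/8 → NEW=255, ERR=-27/8
(0,2): OLD=20035/128 → NEW=255, ERR=-12605/128
(0,3): OLD=317269/2048 → NEW=255, ERR=-204971/2048
(0,4): OLD=4102995/32768 → NEW=0, ERR=4102995/32768
(1,0): OLD=28831/128 → NEW=255, ERR=-3809/128
(1,1): OLD=212825/1024 → NEW=255, ERR=-48295/1024
(1,2): OLD=-209203/32768 → NEW=0, ERR=-209203/32768
(1,3): OLD=8159689/131072 → NEW=0, ERR=8159689/131072
(1,4): OLD=499352635/2097152 → NEW=255, ERR=-35421125/2097152
(2,0): OLD=2750179/16384 → NEW=255, ERR=-1427741/16384
(2,1): OLD=49324913/524288 → NEW=0, ERR=49324913/524288
(2,2): OLD=972152723/8388608 → NEW=0, ERR=972152723/8388608
(2,3): OLD=21554026505/134217728 → NEW=255, ERR=-12671494135/134217728
(2,4): OLD=-46582540801/2147483648 → NEW=0, ERR=-46582540801/2147483648
(3,0): OLD=901003315/8388608 → NEW=0, ERR=901003315/8388608
(3,1): OLD=6219235511/67108864 → NEW=0, ERR=6219235511/67108864
(3,2): OLD=553918554381/2147483648 → NEW=255, ERR=6310224141/2147483648
(3,3): OLD=854519613413/4294967296 → NEW=255, ERR=-240697047067/4294967296
(3,4): OLD=948500763737/68719476736 → NEW=0, ERR=948500763737/68719476736
(4,0): OLD=178178148893/1073741824 → NEW=255, ERR=-95626016227/1073741824
(4,1): OLD=8358396614173/34359738368 → NEW=255, ERR=-403336669667/34359738368
(4,2): OLD=109987945798227/549755813888 → NEW=255, ERR=-30199786743213/549755813888
(4,3): OLD=1822773701847581/8796093022208 → NEW=255, ERR=-420230018815459/8796093022208
(4,4): OLD=4209357222456651/140737488355328 → NEW=0, ERR=4209357222456651/140737488355328
Row 0: .###.
Row 1: ##..#
Row 2: #..#.
Row 3: ..##.
Row 4: ####.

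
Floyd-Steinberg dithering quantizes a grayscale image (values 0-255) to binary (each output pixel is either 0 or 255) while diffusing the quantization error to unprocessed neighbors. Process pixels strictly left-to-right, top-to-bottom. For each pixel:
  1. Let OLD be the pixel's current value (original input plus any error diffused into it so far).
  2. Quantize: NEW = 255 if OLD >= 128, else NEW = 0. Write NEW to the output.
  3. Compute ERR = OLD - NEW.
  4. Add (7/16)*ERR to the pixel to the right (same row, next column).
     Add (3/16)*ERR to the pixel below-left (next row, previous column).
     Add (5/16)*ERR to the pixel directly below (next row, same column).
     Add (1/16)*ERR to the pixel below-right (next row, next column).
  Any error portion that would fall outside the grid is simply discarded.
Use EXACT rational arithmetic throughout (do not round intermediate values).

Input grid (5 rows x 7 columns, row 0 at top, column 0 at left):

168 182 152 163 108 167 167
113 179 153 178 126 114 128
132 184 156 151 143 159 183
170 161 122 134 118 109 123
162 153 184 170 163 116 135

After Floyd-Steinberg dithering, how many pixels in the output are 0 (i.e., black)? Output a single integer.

(0,0): OLD=168 → NEW=255, ERR=-87
(0,1): OLD=2303/16 → NEW=255, ERR=-1777/16
(0,2): OLD=26473/256 → NEW=0, ERR=26473/256
(0,3): OLD=852959/4096 → NEW=255, ERR=-191521/4096
(0,4): OLD=5737241/65536 → NEW=0, ERR=5737241/65536
(0,5): OLD=215272879/1048576 → NEW=255, ERR=-52114001/1048576
(0,6): OLD=2436997065/16777216 → NEW=255, ERR=-1841193015/16777216
(1,0): OLD=16637/256 → NEW=0, ERR=16637/256
(1,1): OLD=382315/2048 → NEW=255, ERR=-139925/2048
(1,2): OLD=9156423/65536 → NEW=255, ERR=-7555257/65536
(1,3): OLD=35606715/262144 → NEW=255, ERR=-31240005/262144
(1,4): OLD=1492816977/16777216 → NEW=0, ERR=1492816977/16777216
(1,5): OLD=16413697697/134217728 → NEW=0, ERR=16413697697/134217728
(1,6): OLD=309455478095/2147483648 → NEW=255, ERR=-238152852145/2147483648
(2,0): OLD=4571081/32768 → NEW=255, ERR=-3784759/32768
(2,1): OLD=99156659/1048576 → NEW=0, ERR=99156659/1048576
(2,2): OLD=2260400089/16777216 → NEW=255, ERR=-2017789991/16777216
(2,3): OLD=9478363729/134217728 → NEW=0, ERR=9478363729/134217728
(2,4): OLD=233198798689/1073741824 → NEW=255, ERR=-40605366431/1073741824
(2,5): OLD=5684441102859/34359738368 → NEW=255, ERR=-3077292180981/34359738368
(2,6): OLD=64213947113469/549755813888 → NEW=0, ERR=64213947113469/549755813888
(3,0): OLD=2544035257/16777216 → NEW=255, ERR=-1734154823/16777216
(3,1): OLD=15510195397/134217728 → NEW=0, ERR=15510195397/134217728
(3,2): OLD=165489958367/1073741824 → NEW=255, ERR=-108314206753/1073741824
(3,3): OLD=418020728457/4294967296 → NEW=0, ERR=418020728457/4294967296
(3,4): OLD=74978072775097/549755813888 → NEW=255, ERR=-65209659766343/549755813888
(3,5): OLD=213987520152763/4398046511104 → NEW=0, ERR=213987520152763/4398046511104
(3,6): OLD=12327932660295205/70368744177664 → NEW=255, ERR=-5616097105009115/70368744177664
(4,0): OLD=325056744247/2147483648 → NEW=255, ERR=-222551585993/2147483648
(4,1): OLD=4068137442251/34359738368 → NEW=0, ERR=4068137442251/34359738368
(4,2): OLD=126304866275269/549755813888 → NEW=255, ERR=-13882866266171/549755813888
(4,3): OLD=707301581484039/4398046511104 → NEW=255, ERR=-414200278847481/4398046511104
(4,4): OLD=3516166372385701/35184372088832 → NEW=0, ERR=3516166372385701/35184372088832
(4,5): OLD=171754592254245989/1125899906842624 → NEW=255, ERR=-115349883990623131/1125899906842624
(4,6): OLD=1229987647604084051/18014398509481984 → NEW=0, ERR=1229987647604084051/18014398509481984
Output grid:
  Row 0: ##.#.##  (2 black, running=2)
  Row 1: .###..#  (3 black, running=5)
  Row 2: #.#.##.  (3 black, running=8)
  Row 3: #.#.#.#  (3 black, running=11)
  Row 4: #.##.#.  (3 black, running=14)

Answer: 14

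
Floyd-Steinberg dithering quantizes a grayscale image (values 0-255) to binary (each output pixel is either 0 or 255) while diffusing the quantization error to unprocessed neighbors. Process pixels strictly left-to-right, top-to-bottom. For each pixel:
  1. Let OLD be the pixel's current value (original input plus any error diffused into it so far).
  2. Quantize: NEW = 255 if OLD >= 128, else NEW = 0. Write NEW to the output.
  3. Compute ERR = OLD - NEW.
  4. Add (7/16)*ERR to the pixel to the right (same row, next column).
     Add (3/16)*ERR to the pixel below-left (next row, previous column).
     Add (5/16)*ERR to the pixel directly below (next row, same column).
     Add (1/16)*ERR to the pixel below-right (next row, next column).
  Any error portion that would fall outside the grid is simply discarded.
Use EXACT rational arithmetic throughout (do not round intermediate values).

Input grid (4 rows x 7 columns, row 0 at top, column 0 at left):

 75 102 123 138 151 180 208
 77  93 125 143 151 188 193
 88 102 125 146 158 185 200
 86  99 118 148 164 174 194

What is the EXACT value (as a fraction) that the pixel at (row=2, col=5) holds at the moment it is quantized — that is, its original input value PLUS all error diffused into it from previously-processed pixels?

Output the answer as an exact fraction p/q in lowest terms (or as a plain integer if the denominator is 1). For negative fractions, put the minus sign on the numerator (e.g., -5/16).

(0,0): OLD=75 → NEW=0, ERR=75
(0,1): OLD=2157/16 → NEW=255, ERR=-1923/16
(0,2): OLD=18027/256 → NEW=0, ERR=18027/256
(0,3): OLD=691437/4096 → NEW=255, ERR=-353043/4096
(0,4): OLD=7424635/65536 → NEW=0, ERR=7424635/65536
(0,5): OLD=240716125/1048576 → NEW=255, ERR=-26670755/1048576
(0,6): OLD=3302965643/16777216 → NEW=255, ERR=-975224437/16777216
(1,0): OLD=19943/256 → NEW=0, ERR=19943/256
(1,1): OLD=219985/2048 → NEW=0, ERR=219985/2048
(1,2): OLD=11162533/65536 → NEW=255, ERR=-5549147/65536
(1,3): OLD=27436929/262144 → NEW=0, ERR=27436929/262144
(1,4): OLD=3725173155/16777216 → NEW=255, ERR=-553016925/16777216
(1,5): OLD=21718060051/134217728 → NEW=255, ERR=-12507460589/134217728
(1,6): OLD=284489285821/2147483648 → NEW=255, ERR=-263119044419/2147483648
(2,0): OLD=4341259/32768 → NEW=255, ERR=-4014581/32768
(2,1): OLD=74406185/1048576 → NEW=0, ERR=74406185/1048576
(2,2): OLD=2615939003/16777216 → NEW=255, ERR=-1662251077/16777216
(2,3): OLD=16628001955/134217728 → NEW=0, ERR=16628001955/134217728
(2,4): OLD=205051539475/1073741824 → NEW=255, ERR=-68752625645/1073741824
(2,5): OLD=3533274692273/34359738368 → NEW=0, ERR=3533274692273/34359738368
Target (2,5): original=185, with diffused error = 3533274692273/34359738368

Answer: 3533274692273/34359738368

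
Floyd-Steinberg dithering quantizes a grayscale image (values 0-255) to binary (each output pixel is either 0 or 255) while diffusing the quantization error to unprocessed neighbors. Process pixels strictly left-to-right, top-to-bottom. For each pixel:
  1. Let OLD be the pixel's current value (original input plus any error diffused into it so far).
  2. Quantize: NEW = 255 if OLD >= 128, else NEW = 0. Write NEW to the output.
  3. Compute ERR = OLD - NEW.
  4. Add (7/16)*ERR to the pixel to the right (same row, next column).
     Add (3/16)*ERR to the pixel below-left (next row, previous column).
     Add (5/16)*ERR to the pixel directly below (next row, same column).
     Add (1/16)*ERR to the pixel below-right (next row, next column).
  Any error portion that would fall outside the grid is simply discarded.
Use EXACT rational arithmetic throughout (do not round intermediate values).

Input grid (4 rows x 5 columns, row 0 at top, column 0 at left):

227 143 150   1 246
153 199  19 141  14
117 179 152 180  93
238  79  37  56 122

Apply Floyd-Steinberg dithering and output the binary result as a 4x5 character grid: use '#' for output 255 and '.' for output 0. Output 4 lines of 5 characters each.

(0,0): OLD=227 → NEW=255, ERR=-28
(0,1): OLD=523/4 → NEW=255, ERR=-497/4
(0,2): OLD=6121/64 → NEW=0, ERR=6121/64
(0,3): OLD=43871/1024 → NEW=0, ERR=43871/1024
(0,4): OLD=4337561/16384 → NEW=255, ERR=159641/16384
(1,0): OLD=7741/64 → NEW=0, ERR=7741/64
(1,1): OLD=117387/512 → NEW=255, ERR=-13173/512
(1,2): OLD=620935/16384 → NEW=0, ERR=620935/16384
(1,3): OLD=11716107/65536 → NEW=255, ERR=-4995573/65536
(1,4): OLD=-14288383/1048576 → NEW=0, ERR=-14288383/1048576
(2,0): OLD=1228585/8192 → NEW=255, ERR=-860375/8192
(2,1): OLD=36615347/262144 → NEW=255, ERR=-30231373/262144
(2,2): OLD=408897945/4194304 → NEW=0, ERR=408897945/4194304
(2,3): OLD=13330796539/67108864 → NEW=255, ERR=-3781963781/67108864
(2,4): OLD=63696493853/1073741824 → NEW=0, ERR=63696493853/1073741824
(3,0): OLD=769890233/4194304 → NEW=255, ERR=-299657287/4194304
(3,1): OLD=785835621/33554432 → NEW=0, ERR=785835621/33554432
(3,2): OLD=64356858951/1073741824 → NEW=0, ERR=64356858951/1073741824
(3,3): OLD=175722617495/2147483648 → NEW=0, ERR=175722617495/2147483648
(3,4): OLD=5937888500899/34359738368 → NEW=255, ERR=-2823844782941/34359738368
Row 0: ##..#
Row 1: .#.#.
Row 2: ##.#.
Row 3: #...#

Answer: ##..#
.#.#.
##.#.
#...#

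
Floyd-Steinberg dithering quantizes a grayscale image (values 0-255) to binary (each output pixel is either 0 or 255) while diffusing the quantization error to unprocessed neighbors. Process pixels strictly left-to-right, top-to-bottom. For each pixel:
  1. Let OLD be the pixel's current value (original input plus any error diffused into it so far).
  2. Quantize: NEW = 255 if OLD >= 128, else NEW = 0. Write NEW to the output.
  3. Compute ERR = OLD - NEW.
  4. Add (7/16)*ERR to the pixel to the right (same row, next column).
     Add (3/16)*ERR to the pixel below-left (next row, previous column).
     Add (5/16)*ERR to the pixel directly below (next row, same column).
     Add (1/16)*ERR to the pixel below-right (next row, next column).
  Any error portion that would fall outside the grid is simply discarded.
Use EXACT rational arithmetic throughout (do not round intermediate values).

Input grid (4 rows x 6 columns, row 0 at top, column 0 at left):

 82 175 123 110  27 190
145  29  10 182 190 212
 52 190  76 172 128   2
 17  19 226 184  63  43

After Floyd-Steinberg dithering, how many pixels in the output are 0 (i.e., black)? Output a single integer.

(0,0): OLD=82 → NEW=0, ERR=82
(0,1): OLD=1687/8 → NEW=255, ERR=-353/8
(0,2): OLD=13273/128 → NEW=0, ERR=13273/128
(0,3): OLD=318191/2048 → NEW=255, ERR=-204049/2048
(0,4): OLD=-543607/32768 → NEW=0, ERR=-543607/32768
(0,5): OLD=95809471/524288 → NEW=255, ERR=-37883969/524288
(1,0): OLD=20781/128 → NEW=255, ERR=-11859/128
(1,1): OLD=-773/1024 → NEW=0, ERR=-773/1024
(1,2): OLD=676183/32768 → NEW=0, ERR=676183/32768
(1,3): OLD=21399211/131072 → NEW=255, ERR=-12024149/131072
(1,4): OLD=1047782337/8388608 → NEW=0, ERR=1047782337/8388608
(1,5): OLD=32618753783/134217728 → NEW=255, ERR=-1606766857/134217728
(2,0): OLD=375289/16384 → NEW=0, ERR=375289/16384
(2,1): OLD=103737731/524288 → NEW=255, ERR=-29955709/524288
(2,2): OLD=337253321/8388608 → NEW=0, ERR=337253321/8388608
(2,3): OLD=12457472321/67108864 → NEW=255, ERR=-4655287999/67108864
(2,4): OLD=276393432771/2147483648 → NEW=255, ERR=-271214897469/2147483648
(2,5): OLD=-1690093875835/34359738368 → NEW=0, ERR=-1690093875835/34359738368
(3,0): OLD=112785449/8388608 → NEW=0, ERR=112785449/8388608
(3,1): OLD=1073543093/67108864 → NEW=0, ERR=1073543093/67108864
(3,2): OLD=122935195983/536870912 → NEW=255, ERR=-13966886577/536870912
(3,3): OLD=4458965113485/34359738368 → NEW=255, ERR=-4302768170355/34359738368
(3,4): OLD=-12317870899027/274877906944 → NEW=0, ERR=-12317870899027/274877906944
(3,5): OLD=571641774851/4398046511104 → NEW=0, ERR=571641774851/4398046511104
Output grid:
  Row 0: .#.#.#  (3 black, running=3)
  Row 1: #..#.#  (3 black, running=6)
  Row 2: .#.##.  (3 black, running=9)
  Row 3: ..##..  (4 black, running=13)

Answer: 13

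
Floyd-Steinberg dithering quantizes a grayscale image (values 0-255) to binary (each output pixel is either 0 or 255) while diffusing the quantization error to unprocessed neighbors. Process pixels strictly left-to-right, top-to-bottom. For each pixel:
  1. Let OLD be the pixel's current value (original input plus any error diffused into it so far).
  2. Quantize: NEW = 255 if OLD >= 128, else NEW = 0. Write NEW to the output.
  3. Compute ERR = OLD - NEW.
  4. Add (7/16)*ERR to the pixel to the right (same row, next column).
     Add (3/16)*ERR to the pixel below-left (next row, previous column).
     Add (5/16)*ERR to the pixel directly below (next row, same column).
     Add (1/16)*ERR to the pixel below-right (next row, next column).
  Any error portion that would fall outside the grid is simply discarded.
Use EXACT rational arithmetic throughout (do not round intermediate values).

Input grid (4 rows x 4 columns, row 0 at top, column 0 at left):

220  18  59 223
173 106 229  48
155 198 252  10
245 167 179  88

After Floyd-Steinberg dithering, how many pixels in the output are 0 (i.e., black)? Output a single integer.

(0,0): OLD=220 → NEW=255, ERR=-35
(0,1): OLD=43/16 → NEW=0, ERR=43/16
(0,2): OLD=15405/256 → NEW=0, ERR=15405/256
(0,3): OLD=1021243/4096 → NEW=255, ERR=-23237/4096
(1,0): OLD=41617/256 → NEW=255, ERR=-23663/256
(1,1): OLD=154615/2048 → NEW=0, ERR=154615/2048
(1,2): OLD=18346051/65536 → NEW=255, ERR=1634371/65536
(1,3): OLD=63856965/1048576 → NEW=0, ERR=63856965/1048576
(2,0): OLD=4596365/32768 → NEW=255, ERR=-3759475/32768
(2,1): OLD=178569183/1048576 → NEW=255, ERR=-88817697/1048576
(2,2): OLD=500952251/2097152 → NEW=255, ERR=-33821509/2097152
(2,3): OLD=789663279/33554432 → NEW=0, ERR=789663279/33554432
(3,0): OLD=3242448829/16777216 → NEW=255, ERR=-1035741251/16777216
(3,1): OLD=27736549219/268435456 → NEW=0, ERR=27736549219/268435456
(3,2): OLD=937523813021/4294967296 → NEW=255, ERR=-157692847459/4294967296
(3,3): OLD=5379582068683/68719476736 → NEW=0, ERR=5379582068683/68719476736
Output grid:
  Row 0: #..#  (2 black, running=2)
  Row 1: #.#.  (2 black, running=4)
  Row 2: ###.  (1 black, running=5)
  Row 3: #.#.  (2 black, running=7)

Answer: 7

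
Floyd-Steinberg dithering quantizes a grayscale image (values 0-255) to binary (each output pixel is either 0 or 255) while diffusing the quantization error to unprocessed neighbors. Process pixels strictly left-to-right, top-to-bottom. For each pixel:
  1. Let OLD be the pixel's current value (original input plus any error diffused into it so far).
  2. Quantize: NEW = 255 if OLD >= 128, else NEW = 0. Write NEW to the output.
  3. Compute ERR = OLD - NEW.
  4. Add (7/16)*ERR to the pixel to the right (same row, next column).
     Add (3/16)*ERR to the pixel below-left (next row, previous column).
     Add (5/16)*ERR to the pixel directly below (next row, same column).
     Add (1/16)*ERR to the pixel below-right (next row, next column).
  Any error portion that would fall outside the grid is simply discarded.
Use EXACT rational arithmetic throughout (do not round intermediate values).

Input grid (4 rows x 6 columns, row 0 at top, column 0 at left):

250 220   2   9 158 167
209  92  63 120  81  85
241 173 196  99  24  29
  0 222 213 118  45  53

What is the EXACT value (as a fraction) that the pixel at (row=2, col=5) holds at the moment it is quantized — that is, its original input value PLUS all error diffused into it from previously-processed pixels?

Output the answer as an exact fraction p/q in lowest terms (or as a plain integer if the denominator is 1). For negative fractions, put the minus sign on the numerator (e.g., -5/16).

Answer: -149724811137/68719476736

Derivation:
(0,0): OLD=250 → NEW=255, ERR=-5
(0,1): OLD=3485/16 → NEW=255, ERR=-595/16
(0,2): OLD=-3653/256 → NEW=0, ERR=-3653/256
(0,3): OLD=11293/4096 → NEW=0, ERR=11293/4096
(0,4): OLD=10433739/65536 → NEW=255, ERR=-6277941/65536
(0,5): OLD=131166605/1048576 → NEW=0, ERR=131166605/1048576
(1,0): OLD=51319/256 → NEW=255, ERR=-13961/256
(1,1): OLD=109633/2048 → NEW=0, ERR=109633/2048
(1,2): OLD=5252949/65536 → NEW=0, ERR=5252949/65536
(1,3): OLD=35933553/262144 → NEW=255, ERR=-30913167/262144
(1,4): OLD=387541363/16777216 → NEW=0, ERR=387541363/16777216
(1,5): OLD=34415978805/268435456 → NEW=255, ERR=-34035062475/268435456
(2,0): OLD=7667547/32768 → NEW=255, ERR=-688293/32768
(2,1): OLD=201493657/1048576 → NEW=255, ERR=-65893223/1048576
(2,2): OLD=2932491787/16777216 → NEW=255, ERR=-1345698293/16777216
(2,3): OLD=4885193843/134217728 → NEW=0, ERR=4885193843/134217728
(2,4): OLD=68714967513/4294967296 → NEW=0, ERR=68714967513/4294967296
(2,5): OLD=-149724811137/68719476736 → NEW=0, ERR=-149724811137/68719476736
Target (2,5): original=29, with diffused error = -149724811137/68719476736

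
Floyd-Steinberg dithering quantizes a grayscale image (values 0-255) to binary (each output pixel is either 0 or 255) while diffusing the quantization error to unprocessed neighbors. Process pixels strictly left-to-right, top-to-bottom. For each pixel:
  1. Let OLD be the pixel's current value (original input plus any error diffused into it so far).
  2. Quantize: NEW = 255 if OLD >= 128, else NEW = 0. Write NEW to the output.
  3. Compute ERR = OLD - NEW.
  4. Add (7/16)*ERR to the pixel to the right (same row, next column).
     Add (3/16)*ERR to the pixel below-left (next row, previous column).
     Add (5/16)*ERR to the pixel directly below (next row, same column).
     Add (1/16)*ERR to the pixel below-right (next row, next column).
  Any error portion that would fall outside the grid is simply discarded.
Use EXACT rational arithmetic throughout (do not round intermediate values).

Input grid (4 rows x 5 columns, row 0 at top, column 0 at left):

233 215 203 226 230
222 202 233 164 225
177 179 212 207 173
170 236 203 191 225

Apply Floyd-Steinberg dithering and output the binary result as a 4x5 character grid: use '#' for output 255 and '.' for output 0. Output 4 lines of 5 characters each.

Answer: #####
###.#
#.###
###.#

Derivation:
(0,0): OLD=233 → NEW=255, ERR=-22
(0,1): OLD=1643/8 → NEW=255, ERR=-397/8
(0,2): OLD=23205/128 → NEW=255, ERR=-9435/128
(0,3): OLD=396803/2048 → NEW=255, ERR=-125437/2048
(0,4): OLD=6658581/32768 → NEW=255, ERR=-1697259/32768
(1,0): OLD=26345/128 → NEW=255, ERR=-6295/128
(1,1): OLD=153375/1024 → NEW=255, ERR=-107745/1024
(1,2): OLD=4893771/32768 → NEW=255, ERR=-3462069/32768
(1,3): OLD=11051663/131072 → NEW=0, ERR=11051663/131072
(1,4): OLD=507247693/2097152 → NEW=255, ERR=-27526067/2097152
(2,0): OLD=2324933/16384 → NEW=255, ERR=-1852987/16384
(2,1): OLD=38668807/524288 → NEW=0, ERR=38668807/524288
(2,2): OLD=1849555541/8388608 → NEW=255, ERR=-289539499/8388608
(2,3): OLD=28076222895/134217728 → NEW=255, ERR=-6149297745/134217728
(2,4): OLD=330978148361/2147483648 → NEW=255, ERR=-216630181879/2147483648
(3,0): OLD=1245591861/8388608 → NEW=255, ERR=-893503179/8388608
(3,1): OLD=13348509137/67108864 → NEW=255, ERR=-3764251183/67108864
(3,2): OLD=351527825419/2147483648 → NEW=255, ERR=-196080504821/2147483648
(3,3): OLD=496773752195/4294967296 → NEW=0, ERR=496773752195/4294967296
(3,4): OLD=16576219184335/68719476736 → NEW=255, ERR=-947247383345/68719476736
Row 0: #####
Row 1: ###.#
Row 2: #.###
Row 3: ###.#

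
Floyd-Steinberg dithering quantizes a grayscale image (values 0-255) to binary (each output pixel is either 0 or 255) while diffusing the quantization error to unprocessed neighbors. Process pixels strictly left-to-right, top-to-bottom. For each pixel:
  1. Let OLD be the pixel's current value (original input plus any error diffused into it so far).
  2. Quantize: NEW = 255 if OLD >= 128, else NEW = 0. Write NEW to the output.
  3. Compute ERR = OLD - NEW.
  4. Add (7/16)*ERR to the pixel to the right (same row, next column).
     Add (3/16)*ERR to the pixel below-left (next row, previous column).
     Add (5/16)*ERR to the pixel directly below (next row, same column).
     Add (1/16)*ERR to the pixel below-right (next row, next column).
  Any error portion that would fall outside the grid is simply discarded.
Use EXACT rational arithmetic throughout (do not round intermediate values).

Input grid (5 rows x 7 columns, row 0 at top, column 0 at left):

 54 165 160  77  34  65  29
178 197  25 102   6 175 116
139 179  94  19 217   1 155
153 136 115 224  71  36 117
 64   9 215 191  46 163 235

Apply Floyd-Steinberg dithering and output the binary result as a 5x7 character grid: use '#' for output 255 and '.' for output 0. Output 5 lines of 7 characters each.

Answer: .##....
#....##
##..#..
.#.##.#
..##.##

Derivation:
(0,0): OLD=54 → NEW=0, ERR=54
(0,1): OLD=1509/8 → NEW=255, ERR=-531/8
(0,2): OLD=16763/128 → NEW=255, ERR=-15877/128
(0,3): OLD=46557/2048 → NEW=0, ERR=46557/2048
(0,4): OLD=1440011/32768 → NEW=0, ERR=1440011/32768
(0,5): OLD=44158797/524288 → NEW=0, ERR=44158797/524288
(0,6): OLD=552381211/8388608 → NEW=0, ERR=552381211/8388608
(1,0): OLD=23351/128 → NEW=255, ERR=-9289/128
(1,1): OLD=127617/1024 → NEW=0, ERR=127617/1024
(1,2): OLD=1339413/32768 → NEW=0, ERR=1339413/32768
(1,3): OLD=16708337/131072 → NEW=0, ERR=16708337/131072
(1,4): OLD=777760947/8388608 → NEW=0, ERR=777760947/8388608
(1,5): OLD=17245459619/67108864 → NEW=255, ERR=132699299/67108864
(1,6): OLD=153230521133/1073741824 → NEW=255, ERR=-120573643987/1073741824
(2,0): OLD=2288667/16384 → NEW=255, ERR=-1889253/16384
(2,1): OLD=89456985/524288 → NEW=255, ERR=-44236455/524288
(2,2): OLD=851866955/8388608 → NEW=0, ERR=851866955/8388608
(2,3): OLD=8268022963/67108864 → NEW=0, ERR=8268022963/67108864
(2,4): OLD=165470670435/536870912 → NEW=255, ERR=28568587875/536870912
(2,5): OLD=165588512609/17179869184 → NEW=0, ERR=165588512609/17179869184
(2,6): OLD=34153274666167/274877906944 → NEW=0, ERR=34153274666167/274877906944
(3,0): OLD=848467179/8388608 → NEW=0, ERR=848467179/8388608
(3,1): OLD=11121134095/67108864 → NEW=255, ERR=-5991626225/67108864
(3,2): OLD=67377703517/536870912 → NEW=0, ERR=67377703517/536870912
(3,3): OLD=716683860123/2147483648 → NEW=255, ERR=169075529883/2147483648
(3,4): OLD=36168914542827/274877906944 → NEW=255, ERR=-33924951727893/274877906944
(3,5): OLD=25594517151857/2199023255552 → NEW=0, ERR=25594517151857/2199023255552
(3,6): OLD=5683059470716975/35184372088832 → NEW=255, ERR=-3288955411935185/35184372088832
(4,0): OLD=84683285221/1073741824 → NEW=0, ERR=84683285221/1073741824
(4,1): OLD=780941741217/17179869184 → NEW=0, ERR=780941741217/17179869184
(4,2): OLD=77869731147791/274877906944 → NEW=255, ERR=7775864877071/274877906944
(4,3): OLD=467694402951253/2199023255552 → NEW=255, ERR=-93056527214507/2199023255552
(4,4): OLD=-69997874737617/17592186044416 → NEW=0, ERR=-69997874737617/17592186044416
(4,5): OLD=78619173476519919/562949953421312 → NEW=255, ERR=-64933064645914641/562949953421312
(4,6): OLD=1405596135778791225/9007199254740992 → NEW=255, ERR=-891239674180161735/9007199254740992
Row 0: .##....
Row 1: #....##
Row 2: ##..#..
Row 3: .#.##.#
Row 4: ..##.##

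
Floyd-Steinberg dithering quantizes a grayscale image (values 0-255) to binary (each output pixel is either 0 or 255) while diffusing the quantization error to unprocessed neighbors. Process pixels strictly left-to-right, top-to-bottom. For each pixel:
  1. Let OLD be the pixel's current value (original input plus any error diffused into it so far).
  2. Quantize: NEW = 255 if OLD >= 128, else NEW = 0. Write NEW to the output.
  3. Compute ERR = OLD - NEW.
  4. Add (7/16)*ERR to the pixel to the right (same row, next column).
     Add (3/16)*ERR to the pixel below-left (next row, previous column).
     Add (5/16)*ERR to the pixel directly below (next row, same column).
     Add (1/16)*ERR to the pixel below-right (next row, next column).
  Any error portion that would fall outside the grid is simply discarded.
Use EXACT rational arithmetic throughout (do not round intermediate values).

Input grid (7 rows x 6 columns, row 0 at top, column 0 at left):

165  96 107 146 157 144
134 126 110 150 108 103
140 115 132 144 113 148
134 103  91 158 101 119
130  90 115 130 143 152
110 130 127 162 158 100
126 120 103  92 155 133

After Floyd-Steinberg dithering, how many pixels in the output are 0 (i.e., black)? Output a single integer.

(0,0): OLD=165 → NEW=255, ERR=-90
(0,1): OLD=453/8 → NEW=0, ERR=453/8
(0,2): OLD=16867/128 → NEW=255, ERR=-15773/128
(0,3): OLD=188597/2048 → NEW=0, ERR=188597/2048
(0,4): OLD=6464755/32768 → NEW=255, ERR=-1891085/32768
(0,5): OLD=62259877/524288 → NEW=0, ERR=62259877/524288
(1,0): OLD=14911/128 → NEW=0, ERR=14911/128
(1,1): OLD=169913/1024 → NEW=255, ERR=-91207/1024
(1,2): OLD=1747501/32768 → NEW=0, ERR=1747501/32768
(1,3): OLD=24063081/131072 → NEW=255, ERR=-9360279/131072
(1,4): OLD=727655515/8388608 → NEW=0, ERR=727655515/8388608
(1,5): OLD=23414686989/134217728 → NEW=255, ERR=-10810833651/134217728
(2,0): OLD=2616579/16384 → NEW=255, ERR=-1561341/16384
(2,1): OLD=32900945/524288 → NEW=0, ERR=32900945/524288
(2,2): OLD=1318381619/8388608 → NEW=255, ERR=-820713421/8388608
(2,3): OLD=6608698203/67108864 → NEW=0, ERR=6608698203/67108864
(2,4): OLD=351382441617/2147483648 → NEW=255, ERR=-196225888623/2147483648
(2,5): OLD=3033073177863/34359738368 → NEW=0, ERR=3033073177863/34359738368
(3,0): OLD=972961747/8388608 → NEW=0, ERR=972961747/8388608
(3,1): OLD=10002843479/67108864 → NEW=255, ERR=-7109916841/67108864
(3,2): OLD=19574983413/536870912 → NEW=0, ERR=19574983413/536870912
(3,3): OLD=6235549608543/34359738368 → NEW=255, ERR=-2526183675297/34359738368
(3,4): OLD=17313426699647/274877906944 → NEW=0, ERR=17313426699647/274877906944
(3,5): OLD=740767535089681/4398046511104 → NEW=255, ERR=-380734325241839/4398046511104
(4,0): OLD=157175156477/1073741824 → NEW=255, ERR=-116629008643/1073741824
(4,1): OLD=402980822873/17179869184 → NEW=0, ERR=402980822873/17179869184
(4,2): OLD=63908816361019/549755813888 → NEW=0, ERR=63908816361019/549755813888
(4,3): OLD=1512684456603207/8796093022208 → NEW=255, ERR=-730319264059833/8796093022208
(4,4): OLD=14852265286009527/140737488355328 → NEW=0, ERR=14852265286009527/140737488355328
(4,5): OLD=394186411113749409/2251799813685248 → NEW=255, ERR=-180022541375988831/2251799813685248
(5,0): OLD=22115191541019/274877906944 → NEW=0, ERR=22115191541019/274877906944
(5,1): OLD=1649594102778827/8796093022208 → NEW=255, ERR=-593409617884213/8796093022208
(5,2): OLD=8423933696975081/70368744177664 → NEW=0, ERR=8423933696975081/70368744177664
(5,3): OLD=485218553296324115/2251799813685248 → NEW=255, ERR=-88990399193414125/2251799813685248
(5,4): OLD=691346125224485811/4503599627370496 → NEW=255, ERR=-457071779754990669/4503599627370496
(5,5): OLD=2681304020900275471/72057594037927936 → NEW=0, ERR=2681304020900275471/72057594037927936
(6,0): OLD=19491125325681729/140737488355328 → NEW=255, ERR=-16396934204926911/140737488355328
(6,1): OLD=169831249027856557/2251799813685248 → NEW=0, ERR=169831249027856557/2251799813685248
(6,2): OLD=1457182541976424165/9007199254740992 → NEW=255, ERR=-839653267982528795/9007199254740992
(6,3): OLD=3937049277915622513/144115188075855872 → NEW=0, ERR=3937049277915622513/144115188075855872
(6,4): OLD=322225965189756561937/2305843009213693952 → NEW=255, ERR=-265764002159735395823/2305843009213693952
(6,5): OLD=3241473800598081811927/36893488147419103232 → NEW=0, ERR=3241473800598081811927/36893488147419103232
Output grid:
  Row 0: #.#.#.  (3 black, running=3)
  Row 1: .#.#.#  (3 black, running=6)
  Row 2: #.#.#.  (3 black, running=9)
  Row 3: .#.#.#  (3 black, running=12)
  Row 4: #..#.#  (3 black, running=15)
  Row 5: .#.##.  (3 black, running=18)
  Row 6: #.#.#.  (3 black, running=21)

Answer: 21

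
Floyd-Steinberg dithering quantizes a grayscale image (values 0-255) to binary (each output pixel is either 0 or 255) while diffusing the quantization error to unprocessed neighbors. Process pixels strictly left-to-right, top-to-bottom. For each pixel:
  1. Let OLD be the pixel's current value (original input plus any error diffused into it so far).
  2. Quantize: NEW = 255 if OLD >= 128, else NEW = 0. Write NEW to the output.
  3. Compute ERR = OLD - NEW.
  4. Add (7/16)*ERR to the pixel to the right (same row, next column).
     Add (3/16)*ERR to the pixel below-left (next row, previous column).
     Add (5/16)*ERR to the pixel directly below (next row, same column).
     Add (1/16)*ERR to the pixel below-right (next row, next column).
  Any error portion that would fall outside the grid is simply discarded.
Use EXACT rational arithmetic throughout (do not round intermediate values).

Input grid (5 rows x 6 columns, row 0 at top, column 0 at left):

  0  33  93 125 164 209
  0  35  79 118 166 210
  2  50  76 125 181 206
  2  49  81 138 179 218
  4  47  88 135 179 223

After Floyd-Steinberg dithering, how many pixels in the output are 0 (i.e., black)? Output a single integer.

Answer: 18

Derivation:
(0,0): OLD=0 → NEW=0, ERR=0
(0,1): OLD=33 → NEW=0, ERR=33
(0,2): OLD=1719/16 → NEW=0, ERR=1719/16
(0,3): OLD=44033/256 → NEW=255, ERR=-21247/256
(0,4): OLD=523015/4096 → NEW=0, ERR=523015/4096
(0,5): OLD=17358129/65536 → NEW=255, ERR=646449/65536
(1,0): OLD=99/16 → NEW=0, ERR=99/16
(1,1): OLD=8725/128 → NEW=0, ERR=8725/128
(1,2): OLD=527961/4096 → NEW=255, ERR=-516519/4096
(1,3): OLD=1106741/16384 → NEW=0, ERR=1106741/16384
(1,4): OLD=243393679/1048576 → NEW=255, ERR=-23993201/1048576
(1,5): OLD=3540870713/16777216 → NEW=255, ERR=-737319367/16777216
(2,0): OLD=34231/2048 → NEW=0, ERR=34231/2048
(2,1): OLD=3627821/65536 → NEW=0, ERR=3627821/65536
(2,2): OLD=81513095/1048576 → NEW=0, ERR=81513095/1048576
(2,3): OLD=1408846159/8388608 → NEW=255, ERR=-730248881/8388608
(2,4): OLD=35365221805/268435456 → NEW=255, ERR=-33085819475/268435456
(2,5): OLD=588034717835/4294967296 → NEW=255, ERR=-507181942645/4294967296
(3,0): OLD=18457575/1048576 → NEW=0, ERR=18457575/1048576
(3,1): OLD=751788923/8388608 → NEW=0, ERR=751788923/8388608
(3,2): OLD=8834148337/67108864 → NEW=255, ERR=-8278611983/67108864
(3,3): OLD=165674424259/4294967296 → NEW=0, ERR=165674424259/4294967296
(3,4): OLD=4459104246275/34359738368 → NEW=255, ERR=-4302629037565/34359738368
(3,5): OLD=65206101566029/549755813888 → NEW=0, ERR=65206101566029/549755813888
(4,0): OLD=3530540681/134217728 → NEW=0, ERR=3530540681/134217728
(4,1): OLD=138479527765/2147483648 → NEW=0, ERR=138479527765/2147483648
(4,2): OLD=6218810708271/68719476736 → NEW=0, ERR=6218810708271/68719476736
(4,3): OLD=170926625752395/1099511627776 → NEW=255, ERR=-109448839330485/1099511627776
(4,4): OLD=2128088042633147/17592186044416 → NEW=0, ERR=2128088042633147/17592186044416
(4,5): OLD=85895566288239677/281474976710656 → NEW=255, ERR=14119447227022397/281474976710656
Output grid:
  Row 0: ...#.#  (4 black, running=4)
  Row 1: ..#.##  (3 black, running=7)
  Row 2: ...###  (3 black, running=10)
  Row 3: ..#.#.  (4 black, running=14)
  Row 4: ...#.#  (4 black, running=18)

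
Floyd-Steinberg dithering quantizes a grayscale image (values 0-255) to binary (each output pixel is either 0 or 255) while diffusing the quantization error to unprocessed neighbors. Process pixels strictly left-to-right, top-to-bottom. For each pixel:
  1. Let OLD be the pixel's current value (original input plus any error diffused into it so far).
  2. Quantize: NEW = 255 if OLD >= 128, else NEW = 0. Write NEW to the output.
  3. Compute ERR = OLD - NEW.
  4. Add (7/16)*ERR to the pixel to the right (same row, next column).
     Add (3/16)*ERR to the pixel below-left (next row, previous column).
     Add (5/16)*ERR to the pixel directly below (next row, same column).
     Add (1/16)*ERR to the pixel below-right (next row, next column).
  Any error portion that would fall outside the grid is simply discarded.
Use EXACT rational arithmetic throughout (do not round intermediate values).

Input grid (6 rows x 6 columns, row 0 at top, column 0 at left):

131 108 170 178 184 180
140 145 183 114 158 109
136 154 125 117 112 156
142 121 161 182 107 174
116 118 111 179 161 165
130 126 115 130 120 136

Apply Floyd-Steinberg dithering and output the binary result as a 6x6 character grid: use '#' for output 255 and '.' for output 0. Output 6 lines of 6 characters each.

Answer: #.####
.#..#.
#.#.#.
#.##.#
.#.##.
#.#..#

Derivation:
(0,0): OLD=131 → NEW=255, ERR=-124
(0,1): OLD=215/4 → NEW=0, ERR=215/4
(0,2): OLD=12385/64 → NEW=255, ERR=-3935/64
(0,3): OLD=154727/1024 → NEW=255, ERR=-106393/1024
(0,4): OLD=2269905/16384 → NEW=255, ERR=-1908015/16384
(0,5): OLD=33829815/262144 → NEW=255, ERR=-33016905/262144
(1,0): OLD=7125/64 → NEW=0, ERR=7125/64
(1,1): OLD=97907/512 → NEW=255, ERR=-32653/512
(1,2): OLD=1962191/16384 → NEW=0, ERR=1962191/16384
(1,3): OLD=7094227/65536 → NEW=0, ERR=7094227/65536
(1,4): OLD=582409865/4194304 → NEW=255, ERR=-487137655/4194304
(1,5): OLD=775098351/67108864 → NEW=0, ERR=775098351/67108864
(2,0): OLD=1301153/8192 → NEW=255, ERR=-787807/8192
(2,1): OLD=31826971/262144 → NEW=0, ERR=31826971/262144
(2,2): OLD=972464465/4194304 → NEW=255, ERR=-97083055/4194304
(2,3): OLD=4241608137/33554432 → NEW=0, ERR=4241608137/33554432
(2,4): OLD=150260369307/1073741824 → NEW=255, ERR=-123543795813/1073741824
(2,5): OLD=1752553650413/17179869184 → NEW=0, ERR=1752553650413/17179869184
(3,0): OLD=565022961/4194304 → NEW=255, ERR=-504524559/4194304
(3,1): OLD=3220025981/33554432 → NEW=0, ERR=3220025981/33554432
(3,2): OLD=60945876599/268435456 → NEW=255, ERR=-7505164681/268435456
(3,3): OLD=3199764232821/17179869184 → NEW=255, ERR=-1181102409099/17179869184
(3,4): OLD=9345039915829/137438953472 → NEW=0, ERR=9345039915829/137438953472
(3,5): OLD=502333866029307/2199023255552 → NEW=255, ERR=-58417064136453/2199023255552
(4,0): OLD=51756121375/536870912 → NEW=0, ERR=51756121375/536870912
(4,1): OLD=1523897078323/8589934592 → NEW=255, ERR=-666536242637/8589934592
(4,2): OLD=16883633650921/274877906944 → NEW=0, ERR=16883633650921/274877906944
(4,3): OLD=859332519177773/4398046511104 → NEW=255, ERR=-262169341153747/4398046511104
(4,4): OLD=10336524209512253/70368744177664 → NEW=255, ERR=-7607505555792067/70368744177664
(4,5): OLD=127958875913560459/1125899906842624 → NEW=0, ERR=127958875913560459/1125899906842624
(5,0): OLD=20007944933449/137438953472 → NEW=255, ERR=-15038988201911/137438953472
(5,1): OLD=314112261847193/4398046511104 → NEW=0, ERR=314112261847193/4398046511104
(5,2): OLD=5257053762872003/35184372088832 → NEW=255, ERR=-3714961119780157/35184372088832
(5,3): OLD=54883678467578737/1125899906842624 → NEW=0, ERR=54883678467578737/1125899906842624
(5,4): OLD=281759300294105753/2251799813685248 → NEW=0, ERR=281759300294105753/2251799813685248
(5,5): OLD=7908380077988098365/36028797018963968 → NEW=255, ERR=-1278963161847713475/36028797018963968
Row 0: #.####
Row 1: .#..#.
Row 2: #.#.#.
Row 3: #.##.#
Row 4: .#.##.
Row 5: #.#..#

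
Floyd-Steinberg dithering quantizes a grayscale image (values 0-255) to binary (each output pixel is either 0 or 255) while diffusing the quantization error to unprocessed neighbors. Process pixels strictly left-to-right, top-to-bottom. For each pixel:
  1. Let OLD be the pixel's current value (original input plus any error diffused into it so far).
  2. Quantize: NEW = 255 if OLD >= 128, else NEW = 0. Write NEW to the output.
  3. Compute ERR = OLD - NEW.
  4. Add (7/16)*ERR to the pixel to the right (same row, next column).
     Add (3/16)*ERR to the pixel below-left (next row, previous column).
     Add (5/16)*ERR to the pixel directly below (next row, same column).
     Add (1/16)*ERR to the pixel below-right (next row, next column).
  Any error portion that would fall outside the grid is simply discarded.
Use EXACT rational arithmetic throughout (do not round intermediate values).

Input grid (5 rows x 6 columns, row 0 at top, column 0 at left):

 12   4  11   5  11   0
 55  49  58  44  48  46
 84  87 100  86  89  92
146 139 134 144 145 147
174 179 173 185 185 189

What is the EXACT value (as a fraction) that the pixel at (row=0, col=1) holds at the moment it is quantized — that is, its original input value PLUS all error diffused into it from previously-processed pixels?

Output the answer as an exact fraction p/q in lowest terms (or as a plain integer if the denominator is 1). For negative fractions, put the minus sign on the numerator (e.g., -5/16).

Answer: 37/4

Derivation:
(0,0): OLD=12 → NEW=0, ERR=12
(0,1): OLD=37/4 → NEW=0, ERR=37/4
Target (0,1): original=4, with diffused error = 37/4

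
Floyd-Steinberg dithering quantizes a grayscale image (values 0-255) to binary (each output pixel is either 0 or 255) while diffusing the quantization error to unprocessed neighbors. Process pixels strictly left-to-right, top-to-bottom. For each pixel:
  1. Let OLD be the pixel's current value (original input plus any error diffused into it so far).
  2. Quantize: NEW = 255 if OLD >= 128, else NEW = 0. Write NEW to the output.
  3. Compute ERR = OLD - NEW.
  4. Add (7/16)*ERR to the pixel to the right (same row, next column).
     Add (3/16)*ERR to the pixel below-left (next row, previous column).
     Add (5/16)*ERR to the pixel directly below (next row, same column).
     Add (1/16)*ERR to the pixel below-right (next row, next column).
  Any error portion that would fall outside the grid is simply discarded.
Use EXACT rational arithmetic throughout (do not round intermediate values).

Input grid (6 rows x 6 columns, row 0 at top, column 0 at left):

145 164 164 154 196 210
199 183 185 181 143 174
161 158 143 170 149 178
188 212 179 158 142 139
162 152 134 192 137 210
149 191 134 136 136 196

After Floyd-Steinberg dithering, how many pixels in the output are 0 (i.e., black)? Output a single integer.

(0,0): OLD=145 → NEW=255, ERR=-110
(0,1): OLD=927/8 → NEW=0, ERR=927/8
(0,2): OLD=27481/128 → NEW=255, ERR=-5159/128
(0,3): OLD=279279/2048 → NEW=255, ERR=-242961/2048
(0,4): OLD=4721801/32768 → NEW=255, ERR=-3634039/32768
(0,5): OLD=84662207/524288 → NEW=255, ERR=-49031233/524288
(1,0): OLD=23853/128 → NEW=255, ERR=-8787/128
(1,1): OLD=178939/1024 → NEW=255, ERR=-82181/1024
(1,2): OLD=4007255/32768 → NEW=0, ERR=4007255/32768
(1,3): OLD=22821803/131072 → NEW=255, ERR=-10601557/131072
(1,4): OLD=402712513/8388608 → NEW=0, ERR=402712513/8388608
(1,5): OLD=21320059639/134217728 → NEW=255, ERR=-12905461001/134217728
(2,0): OLD=2039801/16384 → NEW=0, ERR=2039801/16384
(2,1): OLD=108018051/524288 → NEW=255, ERR=-25675389/524288
(2,2): OLD=1171128265/8388608 → NEW=255, ERR=-967966775/8388608
(2,3): OLD=7441371457/67108864 → NEW=0, ERR=7441371457/67108864
(2,4): OLD=406798887619/2147483648 → NEW=255, ERR=-140809442621/2147483648
(2,5): OLD=4201024854405/34359738368 → NEW=0, ERR=4201024854405/34359738368
(3,0): OLD=1826400297/8388608 → NEW=255, ERR=-312694743/8388608
(3,1): OLD=11175870901/67108864 → NEW=255, ERR=-5936889419/67108864
(3,2): OLD=65480277071/536870912 → NEW=0, ERR=65480277071/536870912
(3,3): OLD=7782678030989/34359738368 → NEW=255, ERR=-979055252851/34359738368
(3,4): OLD=38180120070829/274877906944 → NEW=255, ERR=-31913746199891/274877906944
(3,5): OLD=537949627164931/4398046511104 → NEW=0, ERR=537949627164931/4398046511104
(4,0): OLD=143627717511/1073741824 → NEW=255, ERR=-130176447609/1073741824
(4,1): OLD=1578010564507/17179869184 → NEW=0, ERR=1578010564507/17179869184
(4,2): OLD=110736262485729/549755813888 → NEW=255, ERR=-29451470055711/549755813888
(4,3): OLD=1279934476167237/8796093022208 → NEW=255, ERR=-963069244495803/8796093022208
(4,4): OLD=10410411419486485/140737488355328 → NEW=0, ERR=10410411419486485/140737488355328
(4,5): OLD=615482943102352243/2251799813685248 → NEW=255, ERR=41273990612614003/2251799813685248
(5,0): OLD=35276724019457/274877906944 → NEW=255, ERR=-34817142251263/274877906944
(5,1): OLD=1290090714702225/8796093022208 → NEW=255, ERR=-952913005960815/8796093022208
(5,2): OLD=3875524234485771/70368744177664 → NEW=0, ERR=3875524234485771/70368744177664
(5,3): OLD=307148232308527721/2251799813685248 → NEW=255, ERR=-267060720181210519/2251799813685248
(5,4): OLD=467575064014557657/4503599627370496 → NEW=0, ERR=467575064014557657/4503599627370496
(5,5): OLD=18142186951085486605/72057594037927936 → NEW=255, ERR=-232499528586137075/72057594037927936
Output grid:
  Row 0: #.####  (1 black, running=1)
  Row 1: ##.#.#  (2 black, running=3)
  Row 2: .##.#.  (3 black, running=6)
  Row 3: ##.##.  (2 black, running=8)
  Row 4: #.##.#  (2 black, running=10)
  Row 5: ##.#.#  (2 black, running=12)

Answer: 12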